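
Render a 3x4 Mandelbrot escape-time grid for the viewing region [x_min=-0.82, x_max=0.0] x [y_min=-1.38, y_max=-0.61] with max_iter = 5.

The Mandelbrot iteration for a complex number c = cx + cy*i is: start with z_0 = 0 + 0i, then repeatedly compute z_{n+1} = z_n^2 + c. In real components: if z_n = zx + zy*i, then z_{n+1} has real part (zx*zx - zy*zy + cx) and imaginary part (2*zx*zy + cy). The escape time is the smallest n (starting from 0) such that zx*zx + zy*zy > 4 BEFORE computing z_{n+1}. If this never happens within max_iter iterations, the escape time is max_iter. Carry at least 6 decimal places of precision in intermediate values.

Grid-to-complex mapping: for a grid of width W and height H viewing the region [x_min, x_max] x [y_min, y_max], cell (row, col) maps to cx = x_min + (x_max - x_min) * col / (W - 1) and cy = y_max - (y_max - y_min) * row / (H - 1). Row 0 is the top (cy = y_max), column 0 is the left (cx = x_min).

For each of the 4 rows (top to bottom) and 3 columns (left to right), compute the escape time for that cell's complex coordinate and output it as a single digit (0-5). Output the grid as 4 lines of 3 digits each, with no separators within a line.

Answer: 555
455
344
222

Derivation:
(row=0, col=0): c = -0.8200 + -0.6100i → escape time 5
(row=0, col=1): c = -0.4100 + -0.6100i → escape time 5
(row=0, col=2): c = 0.0000 + -0.6100i → escape time 5
(row=1, col=0): c = -0.8200 + -0.8667i → escape time 4
(row=1, col=1): c = -0.4100 + -0.8667i → escape time 5
(row=1, col=2): c = 0.0000 + -0.8667i → escape time 5
(row=2, col=0): c = -0.8200 + -1.1233i → escape time 3
(row=2, col=1): c = -0.4100 + -1.1233i → escape time 4
(row=2, col=2): c = 0.0000 + -1.1233i → escape time 4
(row=3, col=0): c = -0.8200 + -1.3800i → escape time 2
(row=3, col=1): c = -0.4100 + -1.3800i → escape time 2
(row=3, col=2): c = 0.0000 + -1.3800i → escape time 2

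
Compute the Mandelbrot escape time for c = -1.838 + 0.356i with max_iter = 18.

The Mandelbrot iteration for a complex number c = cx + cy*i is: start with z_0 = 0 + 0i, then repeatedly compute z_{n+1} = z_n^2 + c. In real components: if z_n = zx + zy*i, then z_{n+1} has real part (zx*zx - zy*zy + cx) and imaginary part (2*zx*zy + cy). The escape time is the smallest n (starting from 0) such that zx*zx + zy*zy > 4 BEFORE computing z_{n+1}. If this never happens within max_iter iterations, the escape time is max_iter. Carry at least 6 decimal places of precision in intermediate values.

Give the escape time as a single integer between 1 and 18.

z_0 = 0 + 0i, c = -1.8380 + 0.3560i
Iter 1: z = -1.8380 + 0.3560i, |z|^2 = 3.5050
Iter 2: z = 1.4135 + -0.9527i, |z|^2 = 2.9056
Iter 3: z = -0.7475 + -2.3372i, |z|^2 = 6.0212
Escaped at iteration 3

Answer: 3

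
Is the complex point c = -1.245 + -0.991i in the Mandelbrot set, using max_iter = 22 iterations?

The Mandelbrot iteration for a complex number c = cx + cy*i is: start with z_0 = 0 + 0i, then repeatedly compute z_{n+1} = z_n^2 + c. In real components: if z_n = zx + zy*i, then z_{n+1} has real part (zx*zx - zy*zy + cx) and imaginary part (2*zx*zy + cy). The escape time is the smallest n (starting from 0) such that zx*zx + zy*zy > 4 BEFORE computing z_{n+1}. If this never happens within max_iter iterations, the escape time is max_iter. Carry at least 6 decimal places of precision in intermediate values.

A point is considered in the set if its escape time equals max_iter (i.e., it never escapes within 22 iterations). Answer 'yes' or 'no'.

Answer: no

Derivation:
z_0 = 0 + 0i, c = -1.2450 + -0.9910i
Iter 1: z = -1.2450 + -0.9910i, |z|^2 = 2.5321
Iter 2: z = -0.6771 + 1.4766i, |z|^2 = 2.6387
Iter 3: z = -2.9669 + -2.9905i, |z|^2 = 17.7455
Escaped at iteration 3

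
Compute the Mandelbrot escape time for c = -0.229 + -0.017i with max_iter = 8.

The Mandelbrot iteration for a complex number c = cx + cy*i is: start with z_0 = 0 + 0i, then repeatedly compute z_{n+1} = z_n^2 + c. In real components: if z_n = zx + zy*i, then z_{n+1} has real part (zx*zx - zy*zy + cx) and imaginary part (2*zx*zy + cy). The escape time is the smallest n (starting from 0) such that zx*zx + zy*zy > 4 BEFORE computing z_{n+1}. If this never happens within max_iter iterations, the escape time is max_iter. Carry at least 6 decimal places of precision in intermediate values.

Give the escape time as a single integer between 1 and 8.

Answer: 8

Derivation:
z_0 = 0 + 0i, c = -0.2290 + -0.0170i
Iter 1: z = -0.2290 + -0.0170i, |z|^2 = 0.0527
Iter 2: z = -0.1768 + -0.0092i, |z|^2 = 0.0314
Iter 3: z = -0.1978 + -0.0137i, |z|^2 = 0.0393
Iter 4: z = -0.1901 + -0.0116i, |z|^2 = 0.0363
Iter 5: z = -0.1930 + -0.0126i, |z|^2 = 0.0374
Iter 6: z = -0.1919 + -0.0121i, |z|^2 = 0.0370
Iter 7: z = -0.1923 + -0.0123i, |z|^2 = 0.0371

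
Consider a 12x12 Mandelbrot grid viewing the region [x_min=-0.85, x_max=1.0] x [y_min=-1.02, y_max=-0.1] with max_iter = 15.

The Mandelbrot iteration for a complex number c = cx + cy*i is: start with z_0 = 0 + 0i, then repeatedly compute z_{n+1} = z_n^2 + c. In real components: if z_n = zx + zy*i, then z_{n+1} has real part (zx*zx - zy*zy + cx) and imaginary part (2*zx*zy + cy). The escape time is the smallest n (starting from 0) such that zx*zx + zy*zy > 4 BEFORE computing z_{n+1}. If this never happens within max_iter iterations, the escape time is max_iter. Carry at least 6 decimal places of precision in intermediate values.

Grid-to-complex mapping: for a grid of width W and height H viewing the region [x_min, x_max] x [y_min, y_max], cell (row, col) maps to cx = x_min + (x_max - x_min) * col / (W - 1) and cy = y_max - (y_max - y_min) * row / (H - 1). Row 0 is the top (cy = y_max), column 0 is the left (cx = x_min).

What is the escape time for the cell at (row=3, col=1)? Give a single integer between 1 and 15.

z_0 = 0 + 0i, c = -0.6818 + -0.3509i
Iter 1: z = -0.6818 + -0.3509i, |z|^2 = 0.5880
Iter 2: z = -0.3401 + 0.1276i, |z|^2 = 0.1319
Iter 3: z = -0.5824 + -0.4377i, |z|^2 = 0.5308
Iter 4: z = -0.5342 + 0.1590i, |z|^2 = 0.3106
Iter 5: z = -0.4218 + -0.5207i, |z|^2 = 0.4490
Iter 6: z = -0.7751 + 0.0883i, |z|^2 = 0.6086
Iter 7: z = -0.0889 + -0.4879i, |z|^2 = 0.2459
Iter 8: z = -0.9119 + -0.2642i, |z|^2 = 0.9014
Iter 9: z = 0.0800 + 0.1310i, |z|^2 = 0.0236
Iter 10: z = -0.6926 + -0.3300i, |z|^2 = 0.5885
Iter 11: z = -0.3110 + 0.1061i, |z|^2 = 0.1080
Iter 12: z = -0.5963 + -0.4169i, |z|^2 = 0.5295
Iter 13: z = -0.5000 + 0.1464i, |z|^2 = 0.2714
Iter 14: z = -0.4532 + -0.4973i, |z|^2 = 0.4527

Answer: 15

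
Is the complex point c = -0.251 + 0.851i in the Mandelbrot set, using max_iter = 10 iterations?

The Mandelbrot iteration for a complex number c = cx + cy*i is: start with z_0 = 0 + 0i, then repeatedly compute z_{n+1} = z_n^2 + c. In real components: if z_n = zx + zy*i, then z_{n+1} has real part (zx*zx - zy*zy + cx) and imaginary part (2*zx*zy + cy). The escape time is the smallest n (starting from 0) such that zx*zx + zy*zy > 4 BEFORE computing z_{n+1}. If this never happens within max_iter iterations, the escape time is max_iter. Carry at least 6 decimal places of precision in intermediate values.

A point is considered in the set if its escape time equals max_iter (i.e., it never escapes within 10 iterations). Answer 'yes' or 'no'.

z_0 = 0 + 0i, c = -0.2510 + 0.8510i
Iter 1: z = -0.2510 + 0.8510i, |z|^2 = 0.7872
Iter 2: z = -0.9122 + 0.4238i, |z|^2 = 1.0117
Iter 3: z = 0.4015 + 0.0778i, |z|^2 = 0.1673
Iter 4: z = -0.0959 + 0.9135i, |z|^2 = 0.8437
Iter 5: z = -1.0763 + 0.6759i, |z|^2 = 1.6152
Iter 6: z = 0.4506 + -0.6039i, |z|^2 = 0.5677
Iter 7: z = -0.4127 + 0.3068i, |z|^2 = 0.2644
Iter 8: z = -0.1749 + 0.5978i, |z|^2 = 0.3879
Iter 9: z = -0.5778 + 0.6420i, |z|^2 = 0.7459
Did not escape in 10 iterations → in set

Answer: yes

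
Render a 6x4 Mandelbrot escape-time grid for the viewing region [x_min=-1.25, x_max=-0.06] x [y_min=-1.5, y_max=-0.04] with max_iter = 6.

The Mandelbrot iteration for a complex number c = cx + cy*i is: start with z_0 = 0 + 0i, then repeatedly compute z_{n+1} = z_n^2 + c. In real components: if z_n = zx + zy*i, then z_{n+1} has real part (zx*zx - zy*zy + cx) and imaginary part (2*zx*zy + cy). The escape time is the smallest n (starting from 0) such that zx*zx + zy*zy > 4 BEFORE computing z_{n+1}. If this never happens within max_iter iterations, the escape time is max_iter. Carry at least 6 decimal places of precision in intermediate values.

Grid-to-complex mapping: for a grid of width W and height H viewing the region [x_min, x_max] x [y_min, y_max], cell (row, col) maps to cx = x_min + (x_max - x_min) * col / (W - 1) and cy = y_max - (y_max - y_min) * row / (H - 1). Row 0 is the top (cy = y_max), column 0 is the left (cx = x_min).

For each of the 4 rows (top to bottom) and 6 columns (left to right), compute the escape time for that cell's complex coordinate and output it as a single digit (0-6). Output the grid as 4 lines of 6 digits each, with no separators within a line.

(row=0, col=0): c = -1.2500 + -0.0400i → escape time 6
(row=0, col=1): c = -1.0120 + -0.0400i → escape time 6
(row=0, col=2): c = -0.7740 + -0.0400i → escape time 6
(row=0, col=3): c = -0.5360 + -0.0400i → escape time 6
(row=0, col=4): c = -0.2980 + -0.0400i → escape time 6
(row=0, col=5): c = -0.0600 + -0.0400i → escape time 6
(row=1, col=0): c = -1.2500 + -0.5267i → escape time 4
(row=1, col=1): c = -1.0120 + -0.5267i → escape time 5
(row=1, col=2): c = -0.7740 + -0.5267i → escape time 6
(row=1, col=3): c = -0.5360 + -0.5267i → escape time 6
(row=1, col=4): c = -0.2980 + -0.5267i → escape time 6
(row=1, col=5): c = -0.0600 + -0.5267i → escape time 6
(row=2, col=0): c = -1.2500 + -1.0133i → escape time 3
(row=2, col=1): c = -1.0120 + -1.0133i → escape time 3
(row=2, col=2): c = -0.7740 + -1.0133i → escape time 3
(row=2, col=3): c = -0.5360 + -1.0133i → escape time 4
(row=2, col=4): c = -0.2980 + -1.0133i → escape time 5
(row=2, col=5): c = -0.0600 + -1.0133i → escape time 6
(row=3, col=0): c = -1.2500 + -1.5000i → escape time 2
(row=3, col=1): c = -1.0120 + -1.5000i → escape time 2
(row=3, col=2): c = -0.7740 + -1.5000i → escape time 2
(row=3, col=3): c = -0.5360 + -1.5000i → escape time 2
(row=3, col=4): c = -0.2980 + -1.5000i → escape time 2
(row=3, col=5): c = -0.0600 + -1.5000i → escape time 2

Answer: 666666
456666
333456
222222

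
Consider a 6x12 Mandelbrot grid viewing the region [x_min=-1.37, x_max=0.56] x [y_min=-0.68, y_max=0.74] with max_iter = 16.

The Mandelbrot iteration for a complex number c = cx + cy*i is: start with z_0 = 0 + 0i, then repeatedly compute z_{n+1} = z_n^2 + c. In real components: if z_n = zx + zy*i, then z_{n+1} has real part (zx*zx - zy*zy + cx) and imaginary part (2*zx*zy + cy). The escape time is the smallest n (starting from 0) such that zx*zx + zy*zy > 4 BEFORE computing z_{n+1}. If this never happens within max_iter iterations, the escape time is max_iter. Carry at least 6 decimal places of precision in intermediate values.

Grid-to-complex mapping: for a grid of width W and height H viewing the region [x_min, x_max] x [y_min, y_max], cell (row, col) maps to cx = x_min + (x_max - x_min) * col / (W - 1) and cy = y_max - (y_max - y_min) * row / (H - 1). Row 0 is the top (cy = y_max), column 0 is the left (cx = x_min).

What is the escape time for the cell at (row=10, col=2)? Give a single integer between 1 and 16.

Answer: 10

Derivation:
z_0 = 0 + 0i, c = -0.5980 + -0.5509i
Iter 1: z = -0.5980 + -0.5509i, |z|^2 = 0.6611
Iter 2: z = -0.5439 + 0.1080i, |z|^2 = 0.3075
Iter 3: z = -0.3138 + -0.6684i, |z|^2 = 0.5452
Iter 4: z = -0.9462 + -0.1314i, |z|^2 = 0.9126
Iter 5: z = 0.2801 + -0.3023i, |z|^2 = 0.1698
Iter 6: z = -0.6109 + -0.7202i, |z|^2 = 0.8919
Iter 7: z = -0.7435 + 0.3291i, |z|^2 = 0.6611
Iter 8: z = -0.1535 + -1.0402i, |z|^2 = 1.1056
Iter 9: z = -1.6565 + -0.2315i, |z|^2 = 2.7976
Iter 10: z = 2.0924 + 0.2162i, |z|^2 = 4.4250
Escaped at iteration 10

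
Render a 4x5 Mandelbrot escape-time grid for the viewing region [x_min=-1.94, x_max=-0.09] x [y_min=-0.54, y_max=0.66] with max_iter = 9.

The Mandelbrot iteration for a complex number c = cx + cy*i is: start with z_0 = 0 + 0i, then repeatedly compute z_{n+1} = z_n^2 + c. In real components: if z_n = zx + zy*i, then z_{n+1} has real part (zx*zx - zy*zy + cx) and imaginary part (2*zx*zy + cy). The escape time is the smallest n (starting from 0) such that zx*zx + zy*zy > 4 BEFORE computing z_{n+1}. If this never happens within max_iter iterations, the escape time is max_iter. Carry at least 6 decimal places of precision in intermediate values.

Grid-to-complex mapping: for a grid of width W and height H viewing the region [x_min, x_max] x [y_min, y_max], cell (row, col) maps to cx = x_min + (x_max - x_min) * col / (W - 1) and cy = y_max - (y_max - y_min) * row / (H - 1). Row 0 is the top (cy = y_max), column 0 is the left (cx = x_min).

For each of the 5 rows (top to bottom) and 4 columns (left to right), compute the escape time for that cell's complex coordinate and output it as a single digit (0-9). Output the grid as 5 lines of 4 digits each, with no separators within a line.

(row=0, col=0): c = -1.9400 + 0.6600i → escape time 1
(row=0, col=1): c = -1.3233 + 0.6600i → escape time 3
(row=0, col=2): c = -0.7067 + 0.6600i → escape time 5
(row=0, col=3): c = -0.0900 + 0.6600i → escape time 9
(row=1, col=0): c = -1.9400 + 0.3600i → escape time 3
(row=1, col=1): c = -1.3233 + 0.3600i → escape time 6
(row=1, col=2): c = -0.7067 + 0.3600i → escape time 9
(row=1, col=3): c = -0.0900 + 0.3600i → escape time 9
(row=2, col=0): c = -1.9400 + 0.0600i → escape time 5
(row=2, col=1): c = -1.3233 + 0.0600i → escape time 9
(row=2, col=2): c = -0.7067 + 0.0600i → escape time 9
(row=2, col=3): c = -0.0900 + 0.0600i → escape time 9
(row=3, col=0): c = -1.9400 + -0.2400i → escape time 3
(row=3, col=1): c = -1.3233 + -0.2400i → escape time 7
(row=3, col=2): c = -0.7067 + -0.2400i → escape time 9
(row=3, col=3): c = -0.0900 + -0.2400i → escape time 9
(row=4, col=0): c = -1.9400 + -0.5400i → escape time 1
(row=4, col=1): c = -1.3233 + -0.5400i → escape time 3
(row=4, col=2): c = -0.7067 + -0.5400i → escape time 6
(row=4, col=3): c = -0.0900 + -0.5400i → escape time 9

Answer: 1359
3699
5999
3799
1369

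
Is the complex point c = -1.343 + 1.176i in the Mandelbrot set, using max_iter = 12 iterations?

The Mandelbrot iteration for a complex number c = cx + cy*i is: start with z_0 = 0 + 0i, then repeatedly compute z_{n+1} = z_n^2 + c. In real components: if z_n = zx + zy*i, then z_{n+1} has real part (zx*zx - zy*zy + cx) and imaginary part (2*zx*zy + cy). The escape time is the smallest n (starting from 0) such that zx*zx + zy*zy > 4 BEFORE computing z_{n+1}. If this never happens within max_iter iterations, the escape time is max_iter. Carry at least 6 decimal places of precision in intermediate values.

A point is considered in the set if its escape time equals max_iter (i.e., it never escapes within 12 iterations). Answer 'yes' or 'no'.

z_0 = 0 + 0i, c = -1.3430 + 1.1760i
Iter 1: z = -1.3430 + 1.1760i, |z|^2 = 3.1866
Iter 2: z = -0.9223 + -1.9827i, |z|^2 = 4.7819
Escaped at iteration 2

Answer: no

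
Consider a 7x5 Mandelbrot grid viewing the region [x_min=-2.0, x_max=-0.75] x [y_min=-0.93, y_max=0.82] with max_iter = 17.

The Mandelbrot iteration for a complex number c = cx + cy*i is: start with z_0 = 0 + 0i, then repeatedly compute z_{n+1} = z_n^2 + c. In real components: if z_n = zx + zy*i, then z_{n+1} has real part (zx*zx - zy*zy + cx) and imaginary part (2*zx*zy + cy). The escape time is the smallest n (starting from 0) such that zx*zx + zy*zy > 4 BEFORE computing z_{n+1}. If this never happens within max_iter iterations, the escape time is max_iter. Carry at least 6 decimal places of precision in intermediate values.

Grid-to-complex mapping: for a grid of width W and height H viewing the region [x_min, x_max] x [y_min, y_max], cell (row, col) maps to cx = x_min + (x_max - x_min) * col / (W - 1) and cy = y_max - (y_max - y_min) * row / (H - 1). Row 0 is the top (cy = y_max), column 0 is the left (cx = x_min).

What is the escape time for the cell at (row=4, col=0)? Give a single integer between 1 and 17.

Answer: 1

Derivation:
z_0 = 0 + 0i, c = -2.0000 + -0.9300i
Iter 1: z = -2.0000 + -0.9300i, |z|^2 = 4.8649
Escaped at iteration 1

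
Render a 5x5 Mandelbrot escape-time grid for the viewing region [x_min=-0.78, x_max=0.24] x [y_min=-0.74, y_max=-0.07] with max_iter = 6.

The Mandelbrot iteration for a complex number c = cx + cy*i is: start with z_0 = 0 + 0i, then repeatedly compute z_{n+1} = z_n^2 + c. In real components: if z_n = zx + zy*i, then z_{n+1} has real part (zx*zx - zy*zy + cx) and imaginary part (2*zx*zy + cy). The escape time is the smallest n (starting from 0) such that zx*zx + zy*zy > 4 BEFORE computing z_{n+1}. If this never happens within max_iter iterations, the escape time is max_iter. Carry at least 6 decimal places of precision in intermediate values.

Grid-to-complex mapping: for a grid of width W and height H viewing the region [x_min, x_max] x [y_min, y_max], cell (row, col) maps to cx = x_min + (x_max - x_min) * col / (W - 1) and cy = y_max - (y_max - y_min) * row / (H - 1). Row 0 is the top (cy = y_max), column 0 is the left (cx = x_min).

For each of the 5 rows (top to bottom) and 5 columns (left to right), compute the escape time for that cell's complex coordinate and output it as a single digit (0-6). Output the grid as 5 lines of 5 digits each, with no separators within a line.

(row=0, col=0): c = -0.7800 + -0.0700i → escape time 6
(row=0, col=1): c = -0.5250 + -0.0700i → escape time 6
(row=0, col=2): c = -0.2700 + -0.0700i → escape time 6
(row=0, col=3): c = -0.0150 + -0.0700i → escape time 6
(row=0, col=4): c = 0.2400 + -0.0700i → escape time 6
(row=1, col=0): c = -0.7800 + -0.2375i → escape time 6
(row=1, col=1): c = -0.5250 + -0.2375i → escape time 6
(row=1, col=2): c = -0.2700 + -0.2375i → escape time 6
(row=1, col=3): c = -0.0150 + -0.2375i → escape time 6
(row=1, col=4): c = 0.2400 + -0.2375i → escape time 6
(row=2, col=0): c = -0.7800 + -0.4050i → escape time 6
(row=2, col=1): c = -0.5250 + -0.4050i → escape time 6
(row=2, col=2): c = -0.2700 + -0.4050i → escape time 6
(row=2, col=3): c = -0.0150 + -0.4050i → escape time 6
(row=2, col=4): c = 0.2400 + -0.4050i → escape time 6
(row=3, col=0): c = -0.7800 + -0.5725i → escape time 6
(row=3, col=1): c = -0.5250 + -0.5725i → escape time 6
(row=3, col=2): c = -0.2700 + -0.5725i → escape time 6
(row=3, col=3): c = -0.0150 + -0.5725i → escape time 6
(row=3, col=4): c = 0.2400 + -0.5725i → escape time 6
(row=4, col=0): c = -0.7800 + -0.7400i → escape time 4
(row=4, col=1): c = -0.5250 + -0.7400i → escape time 6
(row=4, col=2): c = -0.2700 + -0.7400i → escape time 6
(row=4, col=3): c = -0.0150 + -0.7400i → escape time 6
(row=4, col=4): c = 0.2400 + -0.7400i → escape time 6

Answer: 66666
66666
66666
66666
46666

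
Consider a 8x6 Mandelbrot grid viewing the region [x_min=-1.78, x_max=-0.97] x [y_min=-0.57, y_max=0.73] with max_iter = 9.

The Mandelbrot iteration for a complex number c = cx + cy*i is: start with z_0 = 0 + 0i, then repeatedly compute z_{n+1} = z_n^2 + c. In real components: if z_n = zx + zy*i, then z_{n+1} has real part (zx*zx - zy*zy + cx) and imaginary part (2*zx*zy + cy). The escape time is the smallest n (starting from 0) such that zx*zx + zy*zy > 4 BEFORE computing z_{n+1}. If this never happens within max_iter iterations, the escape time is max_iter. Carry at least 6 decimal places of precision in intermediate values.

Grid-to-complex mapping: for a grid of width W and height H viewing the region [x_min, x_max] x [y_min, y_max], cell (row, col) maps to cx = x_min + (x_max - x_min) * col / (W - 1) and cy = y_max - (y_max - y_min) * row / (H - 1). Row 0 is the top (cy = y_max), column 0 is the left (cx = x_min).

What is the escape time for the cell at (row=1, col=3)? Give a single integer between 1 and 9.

z_0 = 0 + 0i, c = -1.4329 + 0.4700i
Iter 1: z = -1.4329 + 0.4700i, |z|^2 = 2.2740
Iter 2: z = 0.3993 + -0.8769i, |z|^2 = 0.9284
Iter 3: z = -2.0423 + -0.2303i, |z|^2 = 4.2241
Escaped at iteration 3

Answer: 3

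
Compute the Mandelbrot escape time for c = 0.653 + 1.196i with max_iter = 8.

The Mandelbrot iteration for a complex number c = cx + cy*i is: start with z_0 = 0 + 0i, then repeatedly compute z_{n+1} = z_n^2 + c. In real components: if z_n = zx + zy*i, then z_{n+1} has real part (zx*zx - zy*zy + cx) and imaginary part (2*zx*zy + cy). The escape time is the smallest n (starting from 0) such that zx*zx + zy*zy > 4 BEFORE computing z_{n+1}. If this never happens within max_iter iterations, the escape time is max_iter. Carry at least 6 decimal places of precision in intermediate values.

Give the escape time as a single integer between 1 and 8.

z_0 = 0 + 0i, c = 0.6530 + 1.1960i
Iter 1: z = 0.6530 + 1.1960i, |z|^2 = 1.8568
Iter 2: z = -0.3510 + 2.7580i, |z|^2 = 7.7296
Escaped at iteration 2

Answer: 2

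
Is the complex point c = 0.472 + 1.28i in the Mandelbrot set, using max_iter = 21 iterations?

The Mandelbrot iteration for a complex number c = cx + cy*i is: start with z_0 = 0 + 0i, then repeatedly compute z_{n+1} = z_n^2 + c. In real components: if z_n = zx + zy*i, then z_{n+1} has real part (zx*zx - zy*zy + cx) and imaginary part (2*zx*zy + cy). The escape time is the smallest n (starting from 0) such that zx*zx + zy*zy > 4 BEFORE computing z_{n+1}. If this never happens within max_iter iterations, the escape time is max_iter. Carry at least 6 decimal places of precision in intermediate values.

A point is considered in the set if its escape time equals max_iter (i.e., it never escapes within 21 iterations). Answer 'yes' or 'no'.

Answer: no

Derivation:
z_0 = 0 + 0i, c = 0.4720 + 1.2800i
Iter 1: z = 0.4720 + 1.2800i, |z|^2 = 1.8612
Iter 2: z = -0.9436 + 2.4883i, |z|^2 = 7.0821
Escaped at iteration 2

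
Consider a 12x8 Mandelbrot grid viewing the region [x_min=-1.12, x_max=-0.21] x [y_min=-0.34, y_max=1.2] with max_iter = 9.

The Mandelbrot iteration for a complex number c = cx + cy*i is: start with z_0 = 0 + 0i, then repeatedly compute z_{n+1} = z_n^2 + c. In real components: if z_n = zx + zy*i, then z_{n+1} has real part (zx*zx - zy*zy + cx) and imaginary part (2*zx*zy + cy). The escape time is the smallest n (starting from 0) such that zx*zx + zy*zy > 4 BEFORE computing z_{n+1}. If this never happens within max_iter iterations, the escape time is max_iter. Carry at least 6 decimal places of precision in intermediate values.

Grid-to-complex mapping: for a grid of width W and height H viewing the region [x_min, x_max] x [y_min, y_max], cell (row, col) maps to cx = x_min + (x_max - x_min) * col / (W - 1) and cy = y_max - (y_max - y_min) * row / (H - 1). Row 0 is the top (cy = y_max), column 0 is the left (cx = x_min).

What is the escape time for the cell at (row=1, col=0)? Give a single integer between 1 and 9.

Answer: 3

Derivation:
z_0 = 0 + 0i, c = -1.1200 + 0.9800i
Iter 1: z = -1.1200 + 0.9800i, |z|^2 = 2.2148
Iter 2: z = -0.8260 + -1.2152i, |z|^2 = 2.1590
Iter 3: z = -1.9144 + 2.9875i, |z|^2 = 12.5903
Escaped at iteration 3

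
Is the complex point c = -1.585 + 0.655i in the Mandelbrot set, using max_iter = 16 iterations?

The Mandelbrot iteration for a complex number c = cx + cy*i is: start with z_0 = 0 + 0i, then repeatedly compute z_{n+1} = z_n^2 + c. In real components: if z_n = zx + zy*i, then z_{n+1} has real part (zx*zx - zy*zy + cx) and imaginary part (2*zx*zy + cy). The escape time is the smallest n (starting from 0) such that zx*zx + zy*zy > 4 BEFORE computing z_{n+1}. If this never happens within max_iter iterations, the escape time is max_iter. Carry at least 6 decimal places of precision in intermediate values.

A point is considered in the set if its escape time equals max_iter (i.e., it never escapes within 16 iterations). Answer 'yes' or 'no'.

z_0 = 0 + 0i, c = -1.5850 + 0.6550i
Iter 1: z = -1.5850 + 0.6550i, |z|^2 = 2.9413
Iter 2: z = 0.4982 + -1.4214i, |z|^2 = 2.2684
Iter 3: z = -3.3570 + -0.7612i, |z|^2 = 11.8491
Escaped at iteration 3

Answer: no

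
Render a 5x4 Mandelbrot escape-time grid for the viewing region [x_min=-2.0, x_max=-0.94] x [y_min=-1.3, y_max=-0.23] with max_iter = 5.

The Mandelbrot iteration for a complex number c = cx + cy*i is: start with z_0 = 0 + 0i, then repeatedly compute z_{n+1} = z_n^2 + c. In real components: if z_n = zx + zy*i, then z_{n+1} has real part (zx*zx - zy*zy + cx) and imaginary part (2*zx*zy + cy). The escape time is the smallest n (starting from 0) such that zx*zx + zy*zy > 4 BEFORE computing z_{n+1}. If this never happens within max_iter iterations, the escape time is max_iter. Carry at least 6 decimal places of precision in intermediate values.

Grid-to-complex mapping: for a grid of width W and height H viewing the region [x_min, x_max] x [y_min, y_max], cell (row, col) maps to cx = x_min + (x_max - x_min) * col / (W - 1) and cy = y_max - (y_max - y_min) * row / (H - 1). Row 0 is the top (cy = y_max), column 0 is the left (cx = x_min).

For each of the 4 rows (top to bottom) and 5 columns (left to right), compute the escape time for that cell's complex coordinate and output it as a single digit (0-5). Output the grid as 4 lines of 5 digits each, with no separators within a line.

Answer: 14555
13335
12333
11222

Derivation:
(row=0, col=0): c = -2.0000 + -0.2300i → escape time 1
(row=0, col=1): c = -1.7350 + -0.2300i → escape time 4
(row=0, col=2): c = -1.4700 + -0.2300i → escape time 5
(row=0, col=3): c = -1.2050 + -0.2300i → escape time 5
(row=0, col=4): c = -0.9400 + -0.2300i → escape time 5
(row=1, col=0): c = -2.0000 + -0.5867i → escape time 1
(row=1, col=1): c = -1.7350 + -0.5867i → escape time 3
(row=1, col=2): c = -1.4700 + -0.5867i → escape time 3
(row=1, col=3): c = -1.2050 + -0.5867i → escape time 3
(row=1, col=4): c = -0.9400 + -0.5867i → escape time 5
(row=2, col=0): c = -2.0000 + -0.9433i → escape time 1
(row=2, col=1): c = -1.7350 + -0.9433i → escape time 2
(row=2, col=2): c = -1.4700 + -0.9433i → escape time 3
(row=2, col=3): c = -1.2050 + -0.9433i → escape time 3
(row=2, col=4): c = -0.9400 + -0.9433i → escape time 3
(row=3, col=0): c = -2.0000 + -1.3000i → escape time 1
(row=3, col=1): c = -1.7350 + -1.3000i → escape time 1
(row=3, col=2): c = -1.4700 + -1.3000i → escape time 2
(row=3, col=3): c = -1.2050 + -1.3000i → escape time 2
(row=3, col=4): c = -0.9400 + -1.3000i → escape time 2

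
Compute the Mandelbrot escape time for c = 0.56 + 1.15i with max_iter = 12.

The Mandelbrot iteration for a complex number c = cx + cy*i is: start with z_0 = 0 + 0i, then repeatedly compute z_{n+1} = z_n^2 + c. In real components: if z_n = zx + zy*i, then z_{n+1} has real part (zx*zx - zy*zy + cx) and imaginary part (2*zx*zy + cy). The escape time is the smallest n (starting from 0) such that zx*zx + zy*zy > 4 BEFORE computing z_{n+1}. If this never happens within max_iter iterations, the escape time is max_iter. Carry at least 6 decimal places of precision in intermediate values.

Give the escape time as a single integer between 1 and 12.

Answer: 2

Derivation:
z_0 = 0 + 0i, c = 0.5600 + 1.1500i
Iter 1: z = 0.5600 + 1.1500i, |z|^2 = 1.6361
Iter 2: z = -0.4489 + 2.4380i, |z|^2 = 6.1454
Escaped at iteration 2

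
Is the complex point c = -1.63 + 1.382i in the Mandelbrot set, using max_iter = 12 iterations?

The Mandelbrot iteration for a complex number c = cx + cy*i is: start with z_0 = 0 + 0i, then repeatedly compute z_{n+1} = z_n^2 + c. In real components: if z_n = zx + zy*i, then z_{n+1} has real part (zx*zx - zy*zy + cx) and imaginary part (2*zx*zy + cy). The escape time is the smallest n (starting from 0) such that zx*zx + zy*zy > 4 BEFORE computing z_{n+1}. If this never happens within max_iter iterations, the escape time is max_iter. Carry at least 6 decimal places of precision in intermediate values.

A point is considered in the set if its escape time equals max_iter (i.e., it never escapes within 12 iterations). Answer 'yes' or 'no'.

Answer: no

Derivation:
z_0 = 0 + 0i, c = -1.6300 + 1.3820i
Iter 1: z = -1.6300 + 1.3820i, |z|^2 = 4.5668
Escaped at iteration 1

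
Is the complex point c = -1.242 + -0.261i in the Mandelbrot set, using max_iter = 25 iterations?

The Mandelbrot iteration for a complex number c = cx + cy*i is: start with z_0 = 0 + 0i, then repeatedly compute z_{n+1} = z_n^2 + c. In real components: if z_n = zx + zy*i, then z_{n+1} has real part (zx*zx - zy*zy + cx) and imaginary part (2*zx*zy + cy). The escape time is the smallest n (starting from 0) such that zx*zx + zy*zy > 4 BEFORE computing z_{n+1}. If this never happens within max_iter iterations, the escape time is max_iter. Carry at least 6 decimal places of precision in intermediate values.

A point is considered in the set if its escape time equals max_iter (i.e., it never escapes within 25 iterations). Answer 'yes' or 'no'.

z_0 = 0 + 0i, c = -1.2420 + -0.2610i
Iter 1: z = -1.2420 + -0.2610i, |z|^2 = 1.6107
Iter 2: z = 0.2324 + 0.3873i, |z|^2 = 0.2040
Iter 3: z = -1.3380 + -0.0809i, |z|^2 = 1.7968
Iter 4: z = 0.5417 + -0.0444i, |z|^2 = 0.2954
Iter 5: z = -0.9506 + -0.3091i, |z|^2 = 0.9991
Iter 6: z = -0.4340 + 0.3267i, |z|^2 = 0.2950
Iter 7: z = -1.1604 + -0.5445i, |z|^2 = 1.6430
Iter 8: z = -0.1920 + 1.0027i, |z|^2 = 1.0423
Iter 9: z = -2.2105 + -0.6461i, |z|^2 = 5.3039
Escaped at iteration 9

Answer: no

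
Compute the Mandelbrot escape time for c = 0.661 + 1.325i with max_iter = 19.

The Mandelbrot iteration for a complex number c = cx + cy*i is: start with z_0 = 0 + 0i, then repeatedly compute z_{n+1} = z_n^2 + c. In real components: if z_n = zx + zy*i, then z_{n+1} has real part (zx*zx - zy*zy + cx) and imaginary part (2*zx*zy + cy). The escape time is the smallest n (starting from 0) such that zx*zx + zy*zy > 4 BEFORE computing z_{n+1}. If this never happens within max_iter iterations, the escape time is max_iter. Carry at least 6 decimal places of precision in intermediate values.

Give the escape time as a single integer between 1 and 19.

Answer: 2

Derivation:
z_0 = 0 + 0i, c = 0.6610 + 1.3250i
Iter 1: z = 0.6610 + 1.3250i, |z|^2 = 2.1925
Iter 2: z = -0.6577 + 3.0766i, |z|^2 = 9.8983
Escaped at iteration 2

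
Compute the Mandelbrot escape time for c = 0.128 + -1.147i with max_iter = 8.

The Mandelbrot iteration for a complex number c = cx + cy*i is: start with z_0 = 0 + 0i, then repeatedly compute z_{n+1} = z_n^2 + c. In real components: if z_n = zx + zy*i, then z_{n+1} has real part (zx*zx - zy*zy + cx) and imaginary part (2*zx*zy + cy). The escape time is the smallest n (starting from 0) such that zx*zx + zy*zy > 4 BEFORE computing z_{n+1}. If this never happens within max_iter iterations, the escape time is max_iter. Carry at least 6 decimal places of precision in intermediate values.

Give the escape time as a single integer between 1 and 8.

z_0 = 0 + 0i, c = 0.1280 + -1.1470i
Iter 1: z = 0.1280 + -1.1470i, |z|^2 = 1.3320
Iter 2: z = -1.1712 + -1.4406i, |z|^2 = 3.4472
Iter 3: z = -0.5757 + 2.2276i, |z|^2 = 5.2936
Escaped at iteration 3

Answer: 3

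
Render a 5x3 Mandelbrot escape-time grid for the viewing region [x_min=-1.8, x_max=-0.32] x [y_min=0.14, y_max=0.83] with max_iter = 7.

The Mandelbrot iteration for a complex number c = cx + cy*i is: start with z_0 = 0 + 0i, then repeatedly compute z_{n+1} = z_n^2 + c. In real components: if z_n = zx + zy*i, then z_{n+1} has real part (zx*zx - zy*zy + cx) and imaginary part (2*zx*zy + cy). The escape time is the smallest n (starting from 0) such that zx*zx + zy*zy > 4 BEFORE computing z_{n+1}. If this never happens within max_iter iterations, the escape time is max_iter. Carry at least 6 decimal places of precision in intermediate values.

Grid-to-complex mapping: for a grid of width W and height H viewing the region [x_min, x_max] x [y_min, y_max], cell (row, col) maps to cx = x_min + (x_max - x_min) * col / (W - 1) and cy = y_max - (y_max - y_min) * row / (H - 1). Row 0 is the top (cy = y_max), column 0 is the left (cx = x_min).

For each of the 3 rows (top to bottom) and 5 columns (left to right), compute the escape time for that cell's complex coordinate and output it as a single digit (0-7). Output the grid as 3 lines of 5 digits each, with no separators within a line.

(row=0, col=0): c = -1.8000 + 0.8300i → escape time 2
(row=0, col=1): c = -1.4300 + 0.8300i → escape time 3
(row=0, col=2): c = -1.0600 + 0.8300i → escape time 3
(row=0, col=3): c = -0.6900 + 0.8300i → escape time 4
(row=0, col=4): c = -0.3200 + 0.8300i → escape time 7
(row=1, col=0): c = -1.8000 + 0.4850i → escape time 3
(row=1, col=1): c = -1.4300 + 0.4850i → escape time 3
(row=1, col=2): c = -1.0600 + 0.4850i → escape time 5
(row=1, col=3): c = -0.6900 + 0.4850i → escape time 7
(row=1, col=4): c = -0.3200 + 0.4850i → escape time 7
(row=2, col=0): c = -1.8000 + 0.1400i → escape time 4
(row=2, col=1): c = -1.4300 + 0.1400i → escape time 7
(row=2, col=2): c = -1.0600 + 0.1400i → escape time 7
(row=2, col=3): c = -0.6900 + 0.1400i → escape time 7
(row=2, col=4): c = -0.3200 + 0.1400i → escape time 7

Answer: 23347
33577
47777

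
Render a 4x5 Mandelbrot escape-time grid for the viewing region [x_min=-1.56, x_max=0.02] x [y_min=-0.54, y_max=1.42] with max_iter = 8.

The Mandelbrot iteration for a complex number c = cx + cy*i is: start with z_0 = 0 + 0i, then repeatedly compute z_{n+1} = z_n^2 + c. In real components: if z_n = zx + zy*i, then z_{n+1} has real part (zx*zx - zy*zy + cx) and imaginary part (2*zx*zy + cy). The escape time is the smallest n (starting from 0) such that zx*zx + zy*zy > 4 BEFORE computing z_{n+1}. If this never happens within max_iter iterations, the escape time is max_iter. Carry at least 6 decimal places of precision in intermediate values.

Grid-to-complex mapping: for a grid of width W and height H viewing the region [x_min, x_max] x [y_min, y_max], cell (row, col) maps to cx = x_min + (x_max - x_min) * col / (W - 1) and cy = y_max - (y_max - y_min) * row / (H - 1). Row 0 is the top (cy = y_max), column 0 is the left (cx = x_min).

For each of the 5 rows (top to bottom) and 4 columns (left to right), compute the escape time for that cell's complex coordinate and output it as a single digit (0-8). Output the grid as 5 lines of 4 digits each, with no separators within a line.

(row=0, col=0): c = -1.5600 + 1.4200i → escape time 1
(row=0, col=1): c = -1.0333 + 1.4200i → escape time 2
(row=0, col=2): c = -0.5067 + 1.4200i → escape time 2
(row=0, col=3): c = 0.0200 + 1.4200i → escape time 2
(row=1, col=0): c = -1.5600 + 0.9300i → escape time 3
(row=1, col=1): c = -1.0333 + 0.9300i → escape time 3
(row=1, col=2): c = -0.5067 + 0.9300i → escape time 4
(row=1, col=3): c = 0.0200 + 0.9300i → escape time 6
(row=2, col=0): c = -1.5600 + 0.4400i → escape time 3
(row=2, col=1): c = -1.0333 + 0.4400i → escape time 5
(row=2, col=2): c = -0.5067 + 0.4400i → escape time 8
(row=2, col=3): c = 0.0200 + 0.4400i → escape time 8
(row=3, col=0): c = -1.5600 + -0.0500i → escape time 8
(row=3, col=1): c = -1.0333 + -0.0500i → escape time 8
(row=3, col=2): c = -0.5067 + -0.0500i → escape time 8
(row=3, col=3): c = 0.0200 + -0.0500i → escape time 8
(row=4, col=0): c = -1.5600 + -0.5400i → escape time 3
(row=4, col=1): c = -1.0333 + -0.5400i → escape time 5
(row=4, col=2): c = -0.5067 + -0.5400i → escape time 8
(row=4, col=3): c = 0.0200 + -0.5400i → escape time 8

Answer: 1222
3346
3588
8888
3588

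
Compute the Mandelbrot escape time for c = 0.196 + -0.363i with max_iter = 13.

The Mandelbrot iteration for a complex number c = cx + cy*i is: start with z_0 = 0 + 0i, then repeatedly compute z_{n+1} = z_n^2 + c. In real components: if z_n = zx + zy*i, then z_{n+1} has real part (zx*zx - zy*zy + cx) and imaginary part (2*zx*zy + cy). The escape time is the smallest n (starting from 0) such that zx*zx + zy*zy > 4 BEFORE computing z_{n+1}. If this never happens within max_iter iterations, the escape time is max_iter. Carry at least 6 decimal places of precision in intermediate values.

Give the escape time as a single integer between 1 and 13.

z_0 = 0 + 0i, c = 0.1960 + -0.3630i
Iter 1: z = 0.1960 + -0.3630i, |z|^2 = 0.1702
Iter 2: z = 0.1026 + -0.5053i, |z|^2 = 0.2659
Iter 3: z = -0.0488 + -0.4667i, |z|^2 = 0.2202
Iter 4: z = -0.0195 + -0.3175i, |z|^2 = 0.1012
Iter 5: z = 0.0956 + -0.3506i, |z|^2 = 0.1321
Iter 6: z = 0.0822 + -0.4300i, |z|^2 = 0.1917
Iter 7: z = 0.0178 + -0.4337i, |z|^2 = 0.1884
Iter 8: z = 0.0082 + -0.3785i, |z|^2 = 0.1433
Iter 9: z = 0.0528 + -0.3692i, |z|^2 = 0.1391
Iter 10: z = 0.0625 + -0.4020i, |z|^2 = 0.1655
Iter 11: z = 0.0383 + -0.4132i, |z|^2 = 0.1722
Iter 12: z = 0.0267 + -0.3946i, |z|^2 = 0.1565

Answer: 13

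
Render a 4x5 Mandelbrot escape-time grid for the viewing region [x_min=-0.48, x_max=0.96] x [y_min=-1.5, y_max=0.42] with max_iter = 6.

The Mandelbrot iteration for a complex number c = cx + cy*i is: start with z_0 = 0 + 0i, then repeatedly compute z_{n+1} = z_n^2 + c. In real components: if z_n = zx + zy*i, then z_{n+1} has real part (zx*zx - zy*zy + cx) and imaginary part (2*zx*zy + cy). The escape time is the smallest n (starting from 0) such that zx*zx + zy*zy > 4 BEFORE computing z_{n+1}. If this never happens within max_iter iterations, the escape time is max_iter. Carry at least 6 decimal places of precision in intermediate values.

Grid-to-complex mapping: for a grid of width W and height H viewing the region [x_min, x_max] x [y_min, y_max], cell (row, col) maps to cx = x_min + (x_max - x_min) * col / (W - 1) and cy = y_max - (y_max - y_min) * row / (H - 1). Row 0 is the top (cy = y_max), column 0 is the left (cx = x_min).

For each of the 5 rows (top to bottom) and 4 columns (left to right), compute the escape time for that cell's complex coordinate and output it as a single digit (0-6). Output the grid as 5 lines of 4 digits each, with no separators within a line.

Answer: 6662
6653
6652
4622
2222

Derivation:
(row=0, col=0): c = -0.4800 + 0.4200i → escape time 6
(row=0, col=1): c = 0.0000 + 0.4200i → escape time 6
(row=0, col=2): c = 0.4800 + 0.4200i → escape time 6
(row=0, col=3): c = 0.9600 + 0.4200i → escape time 2
(row=1, col=0): c = -0.4800 + -0.0600i → escape time 6
(row=1, col=1): c = 0.0000 + -0.0600i → escape time 6
(row=1, col=2): c = 0.4800 + -0.0600i → escape time 5
(row=1, col=3): c = 0.9600 + -0.0600i → escape time 3
(row=2, col=0): c = -0.4800 + -0.5400i → escape time 6
(row=2, col=1): c = 0.0000 + -0.5400i → escape time 6
(row=2, col=2): c = 0.4800 + -0.5400i → escape time 5
(row=2, col=3): c = 0.9600 + -0.5400i → escape time 2
(row=3, col=0): c = -0.4800 + -1.0200i → escape time 4
(row=3, col=1): c = 0.0000 + -1.0200i → escape time 6
(row=3, col=2): c = 0.4800 + -1.0200i → escape time 2
(row=3, col=3): c = 0.9600 + -1.0200i → escape time 2
(row=4, col=0): c = -0.4800 + -1.5000i → escape time 2
(row=4, col=1): c = 0.0000 + -1.5000i → escape time 2
(row=4, col=2): c = 0.4800 + -1.5000i → escape time 2
(row=4, col=3): c = 0.9600 + -1.5000i → escape time 2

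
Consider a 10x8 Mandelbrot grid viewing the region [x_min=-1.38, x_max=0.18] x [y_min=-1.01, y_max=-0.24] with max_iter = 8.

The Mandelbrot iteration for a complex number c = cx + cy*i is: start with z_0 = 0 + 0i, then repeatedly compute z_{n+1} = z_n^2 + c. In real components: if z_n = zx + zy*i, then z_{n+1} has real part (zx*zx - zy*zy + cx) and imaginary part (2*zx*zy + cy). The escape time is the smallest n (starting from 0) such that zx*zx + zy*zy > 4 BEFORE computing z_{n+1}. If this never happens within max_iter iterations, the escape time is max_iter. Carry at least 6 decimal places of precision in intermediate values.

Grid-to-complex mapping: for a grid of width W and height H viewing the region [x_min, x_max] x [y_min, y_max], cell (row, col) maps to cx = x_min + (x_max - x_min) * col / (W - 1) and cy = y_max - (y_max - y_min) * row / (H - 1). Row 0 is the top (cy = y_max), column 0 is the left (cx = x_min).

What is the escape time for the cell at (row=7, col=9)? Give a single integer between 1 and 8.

z_0 = 0 + 0i, c = 0.1800 + -1.0100i
Iter 1: z = 0.1800 + -1.0100i, |z|^2 = 1.0525
Iter 2: z = -0.8077 + -1.3736i, |z|^2 = 2.5392
Iter 3: z = -1.0544 + 1.2089i, |z|^2 = 2.5732
Iter 4: z = -0.1697 + -3.5594i, |z|^2 = 12.6978
Escaped at iteration 4

Answer: 4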